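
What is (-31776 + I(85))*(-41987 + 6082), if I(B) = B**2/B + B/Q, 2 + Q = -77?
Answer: 89894414970/79 ≈ 1.1379e+9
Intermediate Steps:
Q = -79 (Q = -2 - 77 = -79)
I(B) = 78*B/79 (I(B) = B**2/B + B/(-79) = B + B*(-1/79) = B - B/79 = 78*B/79)
(-31776 + I(85))*(-41987 + 6082) = (-31776 + (78/79)*85)*(-41987 + 6082) = (-31776 + 6630/79)*(-35905) = -2503674/79*(-35905) = 89894414970/79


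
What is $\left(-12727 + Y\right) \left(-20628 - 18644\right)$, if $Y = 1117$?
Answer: $455947920$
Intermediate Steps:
$\left(-12727 + Y\right) \left(-20628 - 18644\right) = \left(-12727 + 1117\right) \left(-20628 - 18644\right) = \left(-11610\right) \left(-39272\right) = 455947920$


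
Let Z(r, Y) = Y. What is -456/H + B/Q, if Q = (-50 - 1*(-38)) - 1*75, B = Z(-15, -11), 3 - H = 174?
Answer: 81/29 ≈ 2.7931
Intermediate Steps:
H = -171 (H = 3 - 1*174 = 3 - 174 = -171)
B = -11
Q = -87 (Q = (-50 + 38) - 75 = -12 - 75 = -87)
-456/H + B/Q = -456/(-171) - 11/(-87) = -456*(-1/171) - 11*(-1/87) = 8/3 + 11/87 = 81/29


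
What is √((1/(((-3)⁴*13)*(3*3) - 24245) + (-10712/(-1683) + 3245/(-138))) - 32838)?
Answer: I*√74560400140199458771/47637876 ≈ 181.26*I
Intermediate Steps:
√((1/(((-3)⁴*13)*(3*3) - 24245) + (-10712/(-1683) + 3245/(-138))) - 32838) = √((1/((81*13)*9 - 24245) + (-10712*(-1/1683) + 3245*(-1/138))) - 32838) = √((1/(1053*9 - 24245) + (10712/1683 - 3245/138)) - 32838) = √((1/(9477 - 24245) - 1327693/77418) - 32838) = √((1/(-14768) - 1327693/77418) - 32838) = √((-1/14768 - 1327693/77418) - 32838) = √(-9803723821/571654512 - 32838) = √(-18781794588877/571654512) = I*√74560400140199458771/47637876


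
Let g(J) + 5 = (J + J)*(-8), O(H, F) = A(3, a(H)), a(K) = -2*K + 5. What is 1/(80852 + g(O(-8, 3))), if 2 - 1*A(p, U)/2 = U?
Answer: 1/81455 ≈ 1.2277e-5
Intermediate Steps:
a(K) = 5 - 2*K
A(p, U) = 4 - 2*U
O(H, F) = -6 + 4*H (O(H, F) = 4 - 2*(5 - 2*H) = 4 + (-10 + 4*H) = -6 + 4*H)
g(J) = -5 - 16*J (g(J) = -5 + (J + J)*(-8) = -5 + (2*J)*(-8) = -5 - 16*J)
1/(80852 + g(O(-8, 3))) = 1/(80852 + (-5 - 16*(-6 + 4*(-8)))) = 1/(80852 + (-5 - 16*(-6 - 32))) = 1/(80852 + (-5 - 16*(-38))) = 1/(80852 + (-5 + 608)) = 1/(80852 + 603) = 1/81455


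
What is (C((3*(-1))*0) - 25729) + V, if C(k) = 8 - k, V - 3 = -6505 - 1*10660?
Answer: -42883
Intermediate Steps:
V = -17162 (V = 3 + (-6505 - 1*10660) = 3 + (-6505 - 10660) = 3 - 17165 = -17162)
(C((3*(-1))*0) - 25729) + V = ((8 - 3*(-1)*0) - 25729) - 17162 = ((8 - (-3)*0) - 25729) - 17162 = ((8 - 1*0) - 25729) - 17162 = ((8 + 0) - 25729) - 17162 = (8 - 25729) - 17162 = -25721 - 17162 = -42883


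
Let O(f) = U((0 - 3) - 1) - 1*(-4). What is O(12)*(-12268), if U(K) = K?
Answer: 0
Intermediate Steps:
O(f) = 0 (O(f) = ((0 - 3) - 1) - 1*(-4) = (-3 - 1) + 4 = -4 + 4 = 0)
O(12)*(-12268) = 0*(-12268) = 0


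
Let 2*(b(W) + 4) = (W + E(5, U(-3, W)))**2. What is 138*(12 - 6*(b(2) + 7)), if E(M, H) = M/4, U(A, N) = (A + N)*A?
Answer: -41607/8 ≈ -5200.9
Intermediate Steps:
U(A, N) = A*(A + N)
E(M, H) = M/4 (E(M, H) = M*(1/4) = M/4)
b(W) = -4 + (5/4 + W)**2/2 (b(W) = -4 + (W + (1/4)*5)**2/2 = -4 + (W + 5/4)**2/2 = -4 + (5/4 + W)**2/2)
138*(12 - 6*(b(2) + 7)) = 138*(12 - 6*((-4 + (5 + 4*2)**2/32) + 7)) = 138*(12 - 6*((-4 + (5 + 8)**2/32) + 7)) = 138*(12 - 6*((-4 + (1/32)*13**2) + 7)) = 138*(12 - 6*((-4 + (1/32)*169) + 7)) = 138*(12 - 6*((-4 + 169/32) + 7)) = 138*(12 - 6*(41/32 + 7)) = 138*(12 - 6*265/32) = 138*(12 - 795/16) = 138*(-603/16) = -41607/8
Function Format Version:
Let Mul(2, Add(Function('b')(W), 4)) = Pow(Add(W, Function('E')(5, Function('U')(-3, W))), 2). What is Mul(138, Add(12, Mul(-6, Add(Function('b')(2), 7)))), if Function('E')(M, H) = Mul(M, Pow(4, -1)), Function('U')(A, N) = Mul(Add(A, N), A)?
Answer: Rational(-41607, 8) ≈ -5200.9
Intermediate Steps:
Function('U')(A, N) = Mul(A, Add(A, N))
Function('E')(M, H) = Mul(Rational(1, 4), M) (Function('E')(M, H) = Mul(M, Rational(1, 4)) = Mul(Rational(1, 4), M))
Function('b')(W) = Add(-4, Mul(Rational(1, 2), Pow(Add(Rational(5, 4), W), 2))) (Function('b')(W) = Add(-4, Mul(Rational(1, 2), Pow(Add(W, Mul(Rational(1, 4), 5)), 2))) = Add(-4, Mul(Rational(1, 2), Pow(Add(W, Rational(5, 4)), 2))) = Add(-4, Mul(Rational(1, 2), Pow(Add(Rational(5, 4), W), 2))))
Mul(138, Add(12, Mul(-6, Add(Function('b')(2), 7)))) = Mul(138, Add(12, Mul(-6, Add(Add(-4, Mul(Rational(1, 32), Pow(Add(5, Mul(4, 2)), 2))), 7)))) = Mul(138, Add(12, Mul(-6, Add(Add(-4, Mul(Rational(1, 32), Pow(Add(5, 8), 2))), 7)))) = Mul(138, Add(12, Mul(-6, Add(Add(-4, Mul(Rational(1, 32), Pow(13, 2))), 7)))) = Mul(138, Add(12, Mul(-6, Add(Add(-4, Mul(Rational(1, 32), 169)), 7)))) = Mul(138, Add(12, Mul(-6, Add(Add(-4, Rational(169, 32)), 7)))) = Mul(138, Add(12, Mul(-6, Add(Rational(41, 32), 7)))) = Mul(138, Add(12, Mul(-6, Rational(265, 32)))) = Mul(138, Add(12, Rational(-795, 16))) = Mul(138, Rational(-603, 16)) = Rational(-41607, 8)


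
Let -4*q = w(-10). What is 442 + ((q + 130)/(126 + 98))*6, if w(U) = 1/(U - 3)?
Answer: 2594491/5824 ≈ 445.48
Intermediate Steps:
w(U) = 1/(-3 + U)
q = 1/52 (q = -1/(4*(-3 - 10)) = -¼/(-13) = -¼*(-1/13) = 1/52 ≈ 0.019231)
442 + ((q + 130)/(126 + 98))*6 = 442 + ((1/52 + 130)/(126 + 98))*6 = 442 + ((6761/52)/224)*6 = 442 + ((6761/52)*(1/224))*6 = 442 + (6761/11648)*6 = 442 + 20283/5824 = 2594491/5824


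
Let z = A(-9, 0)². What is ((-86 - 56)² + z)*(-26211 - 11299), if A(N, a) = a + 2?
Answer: -756501680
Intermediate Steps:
A(N, a) = 2 + a
z = 4 (z = (2 + 0)² = 2² = 4)
((-86 - 56)² + z)*(-26211 - 11299) = ((-86 - 56)² + 4)*(-26211 - 11299) = ((-142)² + 4)*(-37510) = (20164 + 4)*(-37510) = 20168*(-37510) = -756501680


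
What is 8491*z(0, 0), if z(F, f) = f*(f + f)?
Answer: 0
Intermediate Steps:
z(F, f) = 2*f**2 (z(F, f) = f*(2*f) = 2*f**2)
8491*z(0, 0) = 8491*(2*0**2) = 8491*(2*0) = 8491*0 = 0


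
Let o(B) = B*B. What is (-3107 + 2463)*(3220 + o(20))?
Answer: -2331280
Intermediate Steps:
o(B) = B**2
(-3107 + 2463)*(3220 + o(20)) = (-3107 + 2463)*(3220 + 20**2) = -644*(3220 + 400) = -644*3620 = -2331280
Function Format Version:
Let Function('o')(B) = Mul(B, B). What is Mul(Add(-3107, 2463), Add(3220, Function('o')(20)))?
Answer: -2331280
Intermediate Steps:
Function('o')(B) = Pow(B, 2)
Mul(Add(-3107, 2463), Add(3220, Function('o')(20))) = Mul(Add(-3107, 2463), Add(3220, Pow(20, 2))) = Mul(-644, Add(3220, 400)) = Mul(-644, 3620) = -2331280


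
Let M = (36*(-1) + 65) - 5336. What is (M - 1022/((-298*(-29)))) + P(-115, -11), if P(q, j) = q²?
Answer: 34213167/4321 ≈ 7917.9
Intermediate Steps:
M = -5307 (M = (-36 + 65) - 5336 = 29 - 5336 = -5307)
(M - 1022/((-298*(-29)))) + P(-115, -11) = (-5307 - 1022/((-298*(-29)))) + (-115)² = (-5307 - 1022/8642) + 13225 = (-5307 - 1022*1/8642) + 13225 = (-5307 - 511/4321) + 13225 = -22932058/4321 + 13225 = 34213167/4321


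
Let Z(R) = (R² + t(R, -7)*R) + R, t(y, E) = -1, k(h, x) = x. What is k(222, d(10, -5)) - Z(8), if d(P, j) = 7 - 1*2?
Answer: -59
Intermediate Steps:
d(P, j) = 5 (d(P, j) = 7 - 2 = 5)
Z(R) = R² (Z(R) = (R² - R) + R = R²)
k(222, d(10, -5)) - Z(8) = 5 - 1*8² = 5 - 1*64 = 5 - 64 = -59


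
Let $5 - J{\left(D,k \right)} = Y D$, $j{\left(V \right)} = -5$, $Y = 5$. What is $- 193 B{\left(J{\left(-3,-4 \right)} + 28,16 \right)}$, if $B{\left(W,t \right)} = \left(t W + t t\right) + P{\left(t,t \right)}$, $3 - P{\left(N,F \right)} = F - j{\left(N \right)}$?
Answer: $-194158$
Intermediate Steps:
$P{\left(N,F \right)} = -2 - F$ ($P{\left(N,F \right)} = 3 - \left(F - -5\right) = 3 - \left(F + 5\right) = 3 - \left(5 + F\right) = -2 - F$)
$J{\left(D,k \right)} = 5 - 5 D$
$B{\left(W,t \right)} = -2 + t^{2} - t + W t$ ($B{\left(W,t \right)} = \left(t W + t t\right) - \left(2 + t\right) = \left(W t + t^{2}\right) - \left(2 + t\right) = \left(t^{2} + W t\right) - \left(2 + t\right) = -2 + t^{2} - t + W t$)
$- 193 B{\left(J{\left(-3,-4 \right)} + 28,16 \right)} = - 193 \left(-2 + 16^{2} - 16 + \left(\left(5 - -15\right) + 28\right) 16\right) = - 193 \left(-2 + 256 - 16 + \left(\left(5 + 15\right) + 28\right) 16\right) = - 193 \left(-2 + 256 - 16 + \left(20 + 28\right) 16\right) = - 193 \left(-2 + 256 - 16 + 48 \cdot 16\right) = - 193 \left(-2 + 256 - 16 + 768\right) = \left(-193\right) 1006 = -194158$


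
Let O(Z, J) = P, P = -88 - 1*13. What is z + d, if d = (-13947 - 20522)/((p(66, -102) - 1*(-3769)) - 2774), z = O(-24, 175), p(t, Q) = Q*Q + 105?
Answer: -1196373/11504 ≈ -104.00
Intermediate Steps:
p(t, Q) = 105 + Q² (p(t, Q) = Q² + 105 = 105 + Q²)
P = -101 (P = -88 - 13 = -101)
O(Z, J) = -101
z = -101
d = -34469/11504 (d = (-13947 - 20522)/(((105 + (-102)²) - 1*(-3769)) - 2774) = -34469/(((105 + 10404) + 3769) - 2774) = -34469/((10509 + 3769) - 2774) = -34469/(14278 - 2774) = -34469/11504 ≈ -2.9963)
z + d = -101 - 34469/11504 = -1196373/11504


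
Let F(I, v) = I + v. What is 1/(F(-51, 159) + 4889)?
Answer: 1/4997 ≈ 0.00020012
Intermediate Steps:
1/(F(-51, 159) + 4889) = 1/((-51 + 159) + 4889) = 1/(108 + 4889) = 1/4997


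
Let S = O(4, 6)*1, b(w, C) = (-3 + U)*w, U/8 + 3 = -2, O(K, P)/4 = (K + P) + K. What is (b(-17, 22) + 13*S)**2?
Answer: 2128681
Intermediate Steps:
O(K, P) = 4*P + 8*K (O(K, P) = 4*((K + P) + K) = 4*(P + 2*K) = 4*P + 8*K)
U = -40 (U = -24 + 8*(-2) = -24 - 16 = -40)
b(w, C) = -43*w (b(w, C) = (-3 - 40)*w = -43*w)
S = 56 (S = (4*6 + 8*4)*1 = (24 + 32)*1 = 56*1 = 56)
(b(-17, 22) + 13*S)**2 = (-43*(-17) + 13*56)**2 = (731 + 728)**2 = 1459**2 = 2128681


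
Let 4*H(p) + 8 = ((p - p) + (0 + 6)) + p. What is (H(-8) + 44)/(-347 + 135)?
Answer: -83/424 ≈ -0.19575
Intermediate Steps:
H(p) = -1/2 + p/4 (H(p) = -2 + (((p - p) + (0 + 6)) + p)/4 = -2 + ((0 + 6) + p)/4 = -2 + (6 + p)/4 = -2 + (3/2 + p/4) = -1/2 + p/4)
(H(-8) + 44)/(-347 + 135) = ((-1/2 + (1/4)*(-8)) + 44)/(-347 + 135) = ((-1/2 - 2) + 44)/(-212) = (-5/2 + 44)*(-1/212) = (83/2)*(-1/212) = -83/424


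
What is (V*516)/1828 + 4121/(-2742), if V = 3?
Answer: -1799/2742 ≈ -0.65609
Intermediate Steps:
(V*516)/1828 + 4121/(-2742) = (3*516)/1828 + 4121/(-2742) = 1548*(1/1828) + 4121*(-1/2742) = 387/457 - 4121/2742 = -1799/2742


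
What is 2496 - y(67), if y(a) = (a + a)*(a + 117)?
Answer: -22160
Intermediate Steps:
y(a) = 2*a*(117 + a) (y(a) = (2*a)*(117 + a) = 2*a*(117 + a))
2496 - y(67) = 2496 - 2*67*(117 + 67) = 2496 - 2*67*184 = 2496 - 1*24656 = 2496 - 24656 = -22160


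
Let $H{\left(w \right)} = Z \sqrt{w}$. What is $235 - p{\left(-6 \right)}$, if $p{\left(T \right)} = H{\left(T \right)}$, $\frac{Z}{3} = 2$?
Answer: $235 - 6 i \sqrt{6} \approx 235.0 - 14.697 i$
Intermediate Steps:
$Z = 6$ ($Z = 3 \cdot 2 = 6$)
$H{\left(w \right)} = 6 \sqrt{w}$
$p{\left(T \right)} = 6 \sqrt{T}$
$235 - p{\left(-6 \right)} = 235 - 6 \sqrt{-6} = 235 - 6 i \sqrt{6}$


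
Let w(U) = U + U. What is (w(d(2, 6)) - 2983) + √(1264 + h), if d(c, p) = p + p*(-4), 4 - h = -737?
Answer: -3019 + √2005 ≈ -2974.2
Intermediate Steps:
h = 741 (h = 4 - 1*(-737) = 4 + 737 = 741)
d(c, p) = -3*p (d(c, p) = p - 4*p = -3*p)
w(U) = 2*U
(w(d(2, 6)) - 2983) + √(1264 + h) = (2*(-3*6) - 2983) + √(1264 + 741) = (2*(-18) - 2983) + √2005 = (-36 - 2983) + √2005 = -3019 + √2005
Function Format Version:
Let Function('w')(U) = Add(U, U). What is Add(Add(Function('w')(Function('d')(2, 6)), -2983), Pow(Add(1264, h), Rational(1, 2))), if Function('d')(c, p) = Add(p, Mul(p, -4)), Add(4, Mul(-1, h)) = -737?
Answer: Add(-3019, Pow(2005, Rational(1, 2))) ≈ -2974.2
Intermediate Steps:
h = 741 (h = Add(4, Mul(-1, -737)) = Add(4, 737) = 741)
Function('d')(c, p) = Mul(-3, p) (Function('d')(c, p) = Add(p, Mul(-4, p)) = Mul(-3, p))
Function('w')(U) = Mul(2, U)
Add(Add(Function('w')(Function('d')(2, 6)), -2983), Pow(Add(1264, h), Rational(1, 2))) = Add(Add(Mul(2, Mul(-3, 6)), -2983), Pow(Add(1264, 741), Rational(1, 2))) = Add(Add(Mul(2, -18), -2983), Pow(2005, Rational(1, 2))) = Add(Add(-36, -2983), Pow(2005, Rational(1, 2))) = Add(-3019, Pow(2005, Rational(1, 2)))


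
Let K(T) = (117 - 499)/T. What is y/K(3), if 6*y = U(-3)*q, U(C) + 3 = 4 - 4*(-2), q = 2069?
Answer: -18621/764 ≈ -24.373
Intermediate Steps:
U(C) = 9 (U(C) = -3 + (4 - 4*(-2)) = -3 + (4 + 8) = -3 + 12 = 9)
K(T) = -382/T
y = 6207/2 (y = (9*2069)/6 = (1/6)*18621 = 6207/2 ≈ 3103.5)
y/K(3) = 6207/(2*((-382/3))) = 6207/(2*((-382*1/3))) = 6207/(2*(-382/3)) = (6207/2)*(-3/382) = -18621/764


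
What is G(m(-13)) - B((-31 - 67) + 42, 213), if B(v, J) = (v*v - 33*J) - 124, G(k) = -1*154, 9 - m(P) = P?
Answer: 3863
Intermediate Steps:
m(P) = 9 - P
G(k) = -154
B(v, J) = -124 + v² - 33*J (B(v, J) = (v² - 33*J) - 124 = -124 + v² - 33*J)
G(m(-13)) - B((-31 - 67) + 42, 213) = -154 - (-124 + ((-31 - 67) + 42)² - 33*213) = -154 - (-124 + (-98 + 42)² - 7029) = -154 - (-124 + (-56)² - 7029) = -154 - (-124 + 3136 - 7029) = -154 - 1*(-4017) = -154 + 4017 = 3863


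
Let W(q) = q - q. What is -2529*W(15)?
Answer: 0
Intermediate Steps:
W(q) = 0
-2529*W(15) = -2529*0 = 0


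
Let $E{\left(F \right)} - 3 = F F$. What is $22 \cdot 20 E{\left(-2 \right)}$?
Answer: $3080$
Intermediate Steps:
$E{\left(F \right)} = 3 + F^{2}$ ($E{\left(F \right)} = 3 + F F = 3 + F^{2}$)
$22 \cdot 20 E{\left(-2 \right)} = 22 \cdot 20 \left(3 + \left(-2\right)^{2}\right) = 440 \left(3 + 4\right) = 440 \cdot 7 = 3080$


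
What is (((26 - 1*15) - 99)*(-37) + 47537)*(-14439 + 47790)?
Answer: 1693997343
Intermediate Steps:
(((26 - 1*15) - 99)*(-37) + 47537)*(-14439 + 47790) = (((26 - 15) - 99)*(-37) + 47537)*33351 = ((11 - 99)*(-37) + 47537)*33351 = (-88*(-37) + 47537)*33351 = (3256 + 47537)*33351 = 50793*33351 = 1693997343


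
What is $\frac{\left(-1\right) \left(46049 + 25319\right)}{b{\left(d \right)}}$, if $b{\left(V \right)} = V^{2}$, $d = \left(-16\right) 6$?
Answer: $- \frac{8921}{1152} \approx -7.7439$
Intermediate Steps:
$d = -96$
$\frac{\left(-1\right) \left(46049 + 25319\right)}{b{\left(d \right)}} = \frac{\left(-1\right) \left(46049 + 25319\right)}{\left(-96\right)^{2}} = \frac{\left(-1\right) 71368}{9216} = \left(-71368\right) \frac{1}{9216} = - \frac{8921}{1152}$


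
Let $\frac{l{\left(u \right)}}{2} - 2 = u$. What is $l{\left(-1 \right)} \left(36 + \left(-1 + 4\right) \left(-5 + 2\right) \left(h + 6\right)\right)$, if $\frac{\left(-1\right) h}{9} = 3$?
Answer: $450$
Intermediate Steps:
$h = -27$ ($h = \left(-9\right) 3 = -27$)
$l{\left(u \right)} = 4 + 2 u$
$l{\left(-1 \right)} \left(36 + \left(-1 + 4\right) \left(-5 + 2\right) \left(h + 6\right)\right) = \left(4 + 2 \left(-1\right)\right) \left(36 + \left(-1 + 4\right) \left(-5 + 2\right) \left(-27 + 6\right)\right) = \left(4 - 2\right) \left(36 + 3 \left(\left(-3\right) \left(-21\right)\right)\right) = 2 \left(36 + 3 \cdot 63\right) = 2 \left(36 + 189\right) = 2 \cdot 225 = 450$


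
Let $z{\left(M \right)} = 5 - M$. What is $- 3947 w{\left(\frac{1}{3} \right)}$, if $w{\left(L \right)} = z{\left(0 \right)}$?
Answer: $-19735$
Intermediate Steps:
$w{\left(L \right)} = 5$ ($w{\left(L \right)} = 5 - 0 = 5 + 0 = 5$)
$- 3947 w{\left(\frac{1}{3} \right)} = \left(-3947\right) 5 = -19735$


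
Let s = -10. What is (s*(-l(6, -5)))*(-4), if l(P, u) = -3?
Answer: 120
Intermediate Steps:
(s*(-l(6, -5)))*(-4) = -(-10)*(-3)*(-4) = -10*3*(-4) = -30*(-4) = 120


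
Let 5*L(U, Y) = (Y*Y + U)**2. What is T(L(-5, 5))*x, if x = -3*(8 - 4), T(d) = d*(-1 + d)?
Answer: -75840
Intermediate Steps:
L(U, Y) = (U + Y**2)**2/5 (L(U, Y) = (Y*Y + U)**2/5 = (Y**2 + U)**2/5 = (U + Y**2)**2/5)
x = -12 (x = -3*4 = -12)
T(L(-5, 5))*x = (((-5 + 5**2)**2/5)*(-1 + (-5 + 5**2)**2/5))*(-12) = (((-5 + 25)**2/5)*(-1 + (-5 + 25)**2/5))*(-12) = (((1/5)*20**2)*(-1 + (1/5)*20**2))*(-12) = (((1/5)*400)*(-1 + (1/5)*400))*(-12) = (80*(-1 + 80))*(-12) = (80*79)*(-12) = 6320*(-12) = -75840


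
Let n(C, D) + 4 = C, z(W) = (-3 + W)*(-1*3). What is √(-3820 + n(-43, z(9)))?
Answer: I*√3867 ≈ 62.185*I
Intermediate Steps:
z(W) = 9 - 3*W (z(W) = (-3 + W)*(-3) = 9 - 3*W)
n(C, D) = -4 + C
√(-3820 + n(-43, z(9))) = √(-3820 + (-4 - 43)) = √(-3820 - 47) = √(-3867) = I*√3867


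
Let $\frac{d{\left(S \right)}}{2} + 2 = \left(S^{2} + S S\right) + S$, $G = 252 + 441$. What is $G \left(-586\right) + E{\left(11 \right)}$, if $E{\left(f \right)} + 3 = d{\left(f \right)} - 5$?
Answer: $-405604$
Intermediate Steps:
$G = 693$
$d{\left(S \right)} = -4 + 2 S + 4 S^{2}$ ($d{\left(S \right)} = -4 + 2 \left(\left(S^{2} + S S\right) + S\right) = -4 + 2 \left(\left(S^{2} + S^{2}\right) + S\right) = -4 + 2 \left(2 S^{2} + S\right) = -4 + 2 \left(S + 2 S^{2}\right) = -4 + \left(2 S + 4 S^{2}\right) = -4 + 2 S + 4 S^{2}$)
$E{\left(f \right)} = -12 + 2 f + 4 f^{2}$ ($E{\left(f \right)} = -3 - \left(9 - 4 f^{2} - 2 f\right) = -3 + \left(-9 + 2 f + 4 f^{2}\right) = -12 + 2 f + 4 f^{2}$)
$G \left(-586\right) + E{\left(11 \right)} = 693 \left(-586\right) + \left(-12 + 2 \cdot 11 + 4 \cdot 11^{2}\right) = -406098 + \left(-12 + 22 + 4 \cdot 121\right) = -406098 + \left(-12 + 22 + 484\right) = -406098 + 494 = -405604$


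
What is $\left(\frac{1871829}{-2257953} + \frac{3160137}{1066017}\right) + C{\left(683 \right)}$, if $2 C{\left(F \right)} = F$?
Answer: $\frac{183808022221691}{534892507378} \approx 343.64$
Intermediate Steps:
$C{\left(F \right)} = \frac{F}{2}$
$\left(\frac{1871829}{-2257953} + \frac{3160137}{1066017}\right) + C{\left(683 \right)} = \left(\frac{1871829}{-2257953} + \frac{3160137}{1066017}\right) + \frac{1}{2} \cdot 683 = \left(1871829 \left(- \frac{1}{2257953}\right) + 3160137 \cdot \frac{1}{1066017}\right) + \frac{683}{2} = \left(- \frac{623943}{752651} + \frac{1053379}{355339}\right) + \frac{683}{2} = \frac{571115476052}{267446253689} + \frac{683}{2} = \frac{183808022221691}{534892507378}$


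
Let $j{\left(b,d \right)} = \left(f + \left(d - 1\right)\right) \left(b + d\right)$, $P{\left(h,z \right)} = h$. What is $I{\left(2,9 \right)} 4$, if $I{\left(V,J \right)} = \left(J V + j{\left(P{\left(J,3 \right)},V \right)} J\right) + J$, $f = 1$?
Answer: $900$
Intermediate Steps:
$j{\left(b,d \right)} = d \left(b + d\right)$ ($j{\left(b,d \right)} = \left(1 + \left(d - 1\right)\right) \left(b + d\right) = \left(1 + \left(-1 + d\right)\right) \left(b + d\right) = d \left(b + d\right)$)
$I{\left(V,J \right)} = J + J V + J V \left(J + V\right)$ ($I{\left(V,J \right)} = \left(J V + V \left(J + V\right) J\right) + J = \left(J V + J V \left(J + V\right)\right) + J = J + J V + J V \left(J + V\right)$)
$I{\left(2,9 \right)} 4 = 9 \left(1 + 2 + 2^{2} + 9 \cdot 2\right) 4 = 9 \left(1 + 2 + 4 + 18\right) 4 = 9 \cdot 25 \cdot 4 = 225 \cdot 4 = 900$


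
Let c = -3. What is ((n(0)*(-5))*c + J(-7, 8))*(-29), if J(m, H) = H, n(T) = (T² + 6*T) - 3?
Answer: 1073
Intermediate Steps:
n(T) = -3 + T² + 6*T
((n(0)*(-5))*c + J(-7, 8))*(-29) = (((-3 + 0² + 6*0)*(-5))*(-3) + 8)*(-29) = (((-3 + 0 + 0)*(-5))*(-3) + 8)*(-29) = (-3*(-5)*(-3) + 8)*(-29) = (15*(-3) + 8)*(-29) = (-45 + 8)*(-29) = -37*(-29) = 1073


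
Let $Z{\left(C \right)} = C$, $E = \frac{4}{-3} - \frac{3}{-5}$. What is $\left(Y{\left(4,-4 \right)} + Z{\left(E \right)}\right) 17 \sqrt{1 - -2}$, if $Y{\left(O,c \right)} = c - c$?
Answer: $- \frac{187 \sqrt{3}}{15} \approx -21.593$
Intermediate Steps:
$E = - \frac{11}{15}$ ($E = 4 \left(- \frac{1}{3}\right) - - \frac{3}{5} = - \frac{4}{3} + \frac{3}{5} = - \frac{11}{15} \approx -0.73333$)
$Y{\left(O,c \right)} = 0$
$\left(Y{\left(4,-4 \right)} + Z{\left(E \right)}\right) 17 \sqrt{1 - -2} = \left(0 - \frac{11}{15}\right) 17 \sqrt{1 - -2} = - \frac{11 \cdot 17 \sqrt{1 + \left(-1 + 3\right)}}{15} = - \frac{11 \cdot 17 \sqrt{1 + 2}}{15} = - \frac{11 \cdot 17 \sqrt{3}}{15} = - \frac{187 \sqrt{3}}{15}$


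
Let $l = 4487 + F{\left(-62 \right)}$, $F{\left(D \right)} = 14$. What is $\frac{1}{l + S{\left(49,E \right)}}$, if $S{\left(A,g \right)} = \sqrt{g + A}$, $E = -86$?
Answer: $\frac{4501}{20259038} - \frac{i \sqrt{37}}{20259038} \approx 0.00022217 - 3.0025 \cdot 10^{-7} i$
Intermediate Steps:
$S{\left(A,g \right)} = \sqrt{A + g}$
$l = 4501$ ($l = 4487 + 14 = 4501$)
$\frac{1}{l + S{\left(49,E \right)}} = \frac{1}{4501 + \sqrt{49 - 86}} = \frac{1}{4501 + \sqrt{-37}} = \frac{1}{4501 + i \sqrt{37}}$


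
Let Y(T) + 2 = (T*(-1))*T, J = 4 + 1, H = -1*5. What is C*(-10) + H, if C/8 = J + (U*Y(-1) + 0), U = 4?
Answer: 555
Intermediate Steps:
H = -5
J = 5
Y(T) = -2 - T**2 (Y(T) = -2 + (T*(-1))*T = -2 + (-T)*T = -2 - T**2)
C = -56 (C = 8*(5 + (4*(-2 - 1*(-1)**2) + 0)) = 8*(5 + (4*(-2 - 1*1) + 0)) = 8*(5 + (4*(-2 - 1) + 0)) = 8*(5 + (4*(-3) + 0)) = 8*(5 + (-12 + 0)) = 8*(5 - 12) = 8*(-7) = -56)
C*(-10) + H = -56*(-10) - 5 = 560 - 5 = 555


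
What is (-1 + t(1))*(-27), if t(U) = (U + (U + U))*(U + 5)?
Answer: -459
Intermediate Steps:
t(U) = 3*U*(5 + U) (t(U) = (U + 2*U)*(5 + U) = (3*U)*(5 + U) = 3*U*(5 + U))
(-1 + t(1))*(-27) = (-1 + 3*1*(5 + 1))*(-27) = (-1 + 3*1*6)*(-27) = (-1 + 18)*(-27) = 17*(-27) = -459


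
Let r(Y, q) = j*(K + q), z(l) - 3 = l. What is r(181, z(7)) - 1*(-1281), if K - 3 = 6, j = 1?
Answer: 1300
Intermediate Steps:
K = 9 (K = 3 + 6 = 9)
z(l) = 3 + l
r(Y, q) = 9 + q (r(Y, q) = 1*(9 + q) = 9 + q)
r(181, z(7)) - 1*(-1281) = (9 + (3 + 7)) - 1*(-1281) = (9 + 10) + 1281 = 19 + 1281 = 1300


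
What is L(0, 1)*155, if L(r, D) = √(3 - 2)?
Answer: 155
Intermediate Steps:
L(r, D) = 1 (L(r, D) = √1 = 1)
L(0, 1)*155 = 1*155 = 155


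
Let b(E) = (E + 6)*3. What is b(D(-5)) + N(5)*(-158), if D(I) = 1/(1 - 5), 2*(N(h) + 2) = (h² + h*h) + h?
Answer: -16047/4 ≈ -4011.8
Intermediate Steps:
N(h) = -2 + h² + h/2 (N(h) = -2 + ((h² + h*h) + h)/2 = -2 + ((h² + h²) + h)/2 = -2 + (2*h² + h)/2 = -2 + (h + 2*h²)/2 = -2 + (h² + h/2) = -2 + h² + h/2)
D(I) = -¼ (D(I) = 1/(-4) = -¼)
b(E) = 18 + 3*E (b(E) = (6 + E)*3 = 18 + 3*E)
b(D(-5)) + N(5)*(-158) = (18 + 3*(-¼)) + (-2 + 5² + (½)*5)*(-158) = (18 - ¾) + (-2 + 25 + 5/2)*(-158) = 69/4 + (51/2)*(-158) = 69/4 - 4029 = -16047/4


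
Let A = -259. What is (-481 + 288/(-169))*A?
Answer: 21128443/169 ≈ 1.2502e+5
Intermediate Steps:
(-481 + 288/(-169))*A = (-481 + 288/(-169))*(-259) = (-481 + 288*(-1/169))*(-259) = (-481 - 288/169)*(-259) = -81577/169*(-259) = 21128443/169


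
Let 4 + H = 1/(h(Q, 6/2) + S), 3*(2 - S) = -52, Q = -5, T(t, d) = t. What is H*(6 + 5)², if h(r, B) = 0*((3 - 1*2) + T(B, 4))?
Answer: -27709/58 ≈ -477.74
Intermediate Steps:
S = 58/3 (S = 2 - ⅓*(-52) = 2 + 52/3 = 58/3 ≈ 19.333)
h(r, B) = 0 (h(r, B) = 0*((3 - 1*2) + B) = 0*((3 - 2) + B) = 0*(1 + B) = 0)
H = -229/58 (H = -4 + 1/(0 + 58/3) = -4 + 1/(58/3) = -4 + 3/58 = -229/58 ≈ -3.9483)
H*(6 + 5)² = -229*(6 + 5)²/58 = -229/58*11² = -229/58*121 = -27709/58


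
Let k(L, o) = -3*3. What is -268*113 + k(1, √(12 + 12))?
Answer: -30293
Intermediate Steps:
k(L, o) = -9
-268*113 + k(1, √(12 + 12)) = -268*113 - 9 = -30284 - 9 = -30293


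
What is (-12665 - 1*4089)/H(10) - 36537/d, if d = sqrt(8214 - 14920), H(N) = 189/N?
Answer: -167540/189 + 36537*I*sqrt(6706)/6706 ≈ -886.46 + 446.17*I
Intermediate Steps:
d = I*sqrt(6706) (d = sqrt(-6706) = I*sqrt(6706) ≈ 81.89*I)
(-12665 - 1*4089)/H(10) - 36537/d = (-12665 - 1*4089)/((189/10)) - 36537*(-I*sqrt(6706)/6706) = (-12665 - 4089)/((189*(1/10))) - (-36537)*I*sqrt(6706)/6706 = -16754/189/10 + 36537*I*sqrt(6706)/6706 = -16754*10/189 + 36537*I*sqrt(6706)/6706 = -167540/189 + 36537*I*sqrt(6706)/6706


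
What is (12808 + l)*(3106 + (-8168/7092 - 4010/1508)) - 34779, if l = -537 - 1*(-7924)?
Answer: 83704932012287/1336842 ≈ 6.2614e+7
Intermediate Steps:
l = 7387 (l = -537 + 7924 = 7387)
(12808 + l)*(3106 + (-8168/7092 - 4010/1508)) - 34779 = (12808 + 7387)*(3106 + (-8168/7092 - 4010/1508)) - 34779 = 20195*(3106 + (-8168*1/7092 - 4010*1/1508)) - 34779 = 20195*(3106 + (-2042/1773 - 2005/754)) - 34779 = 20195*(3106 - 5094533/1336842) - 34779 = 20195*(4147136719/1336842) - 34779 = 83751426040205/1336842 - 34779 = 83704932012287/1336842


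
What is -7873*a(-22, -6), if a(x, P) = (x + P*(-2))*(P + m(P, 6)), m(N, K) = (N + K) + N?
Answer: -944760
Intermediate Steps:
m(N, K) = K + 2*N (m(N, K) = (K + N) + N = K + 2*N)
a(x, P) = (6 + 3*P)*(x - 2*P) (a(x, P) = (x + P*(-2))*(P + (6 + 2*P)) = (x - 2*P)*(6 + 3*P) = (6 + 3*P)*(x - 2*P))
-7873*a(-22, -6) = -7873*(-12*(-6) - 6*(-6)² + 6*(-22) + 3*(-6)*(-22)) = -7873*(72 - 6*36 - 132 + 396) = -7873*(72 - 216 - 132 + 396) = -7873*120 = -944760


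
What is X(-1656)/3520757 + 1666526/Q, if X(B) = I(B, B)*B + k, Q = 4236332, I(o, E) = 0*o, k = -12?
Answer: 2933691122099/7457547771662 ≈ 0.39339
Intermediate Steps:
I(o, E) = 0
X(B) = -12 (X(B) = 0*B - 12 = 0 - 12 = -12)
X(-1656)/3520757 + 1666526/Q = -12/3520757 + 1666526/4236332 = -12*1/3520757 + 1666526*(1/4236332) = -12/3520757 + 833263/2118166 = 2933691122099/7457547771662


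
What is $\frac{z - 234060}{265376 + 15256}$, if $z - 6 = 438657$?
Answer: $\frac{68201}{93544} \approx 0.72908$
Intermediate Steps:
$z = 438663$ ($z = 6 + 438657 = 438663$)
$\frac{z - 234060}{265376 + 15256} = \frac{438663 - 234060}{265376 + 15256} = \frac{204603}{280632} = 204603 \cdot \frac{1}{280632} = \frac{68201}{93544}$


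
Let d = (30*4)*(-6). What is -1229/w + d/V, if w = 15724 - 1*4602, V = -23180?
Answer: -1024019/12890398 ≈ -0.079440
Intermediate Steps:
d = -720 (d = 120*(-6) = -720)
w = 11122 (w = 15724 - 4602 = 11122)
-1229/w + d/V = -1229/11122 - 720/(-23180) = -1229*1/11122 - 720*(-1/23180) = -1229/11122 + 36/1159 = -1024019/12890398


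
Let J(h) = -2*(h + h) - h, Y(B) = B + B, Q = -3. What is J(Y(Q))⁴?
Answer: 810000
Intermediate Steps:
Y(B) = 2*B
J(h) = -5*h (J(h) = -4*h - h = -5*h)
J(Y(Q))⁴ = (-10*(-3))⁴ = (-5*(-6))⁴ = 30⁴ = 810000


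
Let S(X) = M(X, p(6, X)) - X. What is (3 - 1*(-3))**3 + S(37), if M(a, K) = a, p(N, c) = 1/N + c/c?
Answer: 216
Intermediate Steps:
p(N, c) = 1 + 1/N (p(N, c) = 1/N + 1 = 1 + 1/N)
S(X) = 0 (S(X) = X - X = 0)
(3 - 1*(-3))**3 + S(37) = (3 - 1*(-3))**3 + 0 = (3 + 3)**3 + 0 = 6**3 + 0 = 216 + 0 = 216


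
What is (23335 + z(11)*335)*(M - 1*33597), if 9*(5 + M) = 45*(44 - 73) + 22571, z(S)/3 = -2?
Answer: -5995566400/9 ≈ -6.6617e+8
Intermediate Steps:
z(S) = -6 (z(S) = 3*(-2) = -6)
M = 21221/9 (M = -5 + (45*(44 - 73) + 22571)/9 = -5 + (45*(-29) + 22571)/9 = -5 + (-1305 + 22571)/9 = -5 + (⅑)*21266 = -5 + 21266/9 = 21221/9 ≈ 2357.9)
(23335 + z(11)*335)*(M - 1*33597) = (23335 - 6*335)*(21221/9 - 1*33597) = (23335 - 2010)*(21221/9 - 33597) = 21325*(-281152/9) = -5995566400/9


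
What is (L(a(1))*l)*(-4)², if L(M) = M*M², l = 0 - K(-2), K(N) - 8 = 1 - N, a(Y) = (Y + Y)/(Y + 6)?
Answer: -1408/343 ≈ -4.1050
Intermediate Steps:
a(Y) = 2*Y/(6 + Y) (a(Y) = (2*Y)/(6 + Y) = 2*Y/(6 + Y))
K(N) = 9 - N (K(N) = 8 + (1 - N) = 9 - N)
l = -11 (l = 0 - (9 - 1*(-2)) = 0 - (9 + 2) = 0 - 1*11 = 0 - 11 = -11)
L(M) = M³
(L(a(1))*l)*(-4)² = ((2*1/(6 + 1))³*(-11))*(-4)² = ((2*1/7)³*(-11))*16 = ((2*1*(⅐))³*(-11))*16 = ((2/7)³*(-11))*16 = ((8/343)*(-11))*16 = -88/343*16 = -1408/343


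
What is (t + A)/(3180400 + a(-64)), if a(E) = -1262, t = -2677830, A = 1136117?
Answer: -1541713/3179138 ≈ -0.48495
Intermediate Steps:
(t + A)/(3180400 + a(-64)) = (-2677830 + 1136117)/(3180400 - 1262) = -1541713/3179138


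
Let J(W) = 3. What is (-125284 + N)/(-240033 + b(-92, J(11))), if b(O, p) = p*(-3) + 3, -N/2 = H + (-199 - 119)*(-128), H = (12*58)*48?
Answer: 273508/240039 ≈ 1.1394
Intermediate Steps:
H = 33408 (H = 696*48 = 33408)
N = -148224 (N = -2*(33408 + (-199 - 119)*(-128)) = -2*(33408 - 318*(-128)) = -2*(33408 + 40704) = -2*74112 = -148224)
b(O, p) = 3 - 3*p (b(O, p) = -3*p + 3 = 3 - 3*p)
(-125284 + N)/(-240033 + b(-92, J(11))) = (-125284 - 148224)/(-240033 + (3 - 3*3)) = -273508/(-240033 + (3 - 9)) = -273508/(-240033 - 6) = -273508/(-240039) = -273508*(-1/240039) = 273508/240039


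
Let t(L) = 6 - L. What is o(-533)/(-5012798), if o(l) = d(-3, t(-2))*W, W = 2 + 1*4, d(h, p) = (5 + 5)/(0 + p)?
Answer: -15/10025596 ≈ -1.4962e-6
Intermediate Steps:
d(h, p) = 10/p
W = 6 (W = 2 + 4 = 6)
o(l) = 15/2 (o(l) = (10/(6 - 1*(-2)))*6 = (10/(6 + 2))*6 = (10/8)*6 = (10*(⅛))*6 = (5/4)*6 = 15/2)
o(-533)/(-5012798) = (15/2)/(-5012798) = (15/2)*(-1/5012798) = -15/10025596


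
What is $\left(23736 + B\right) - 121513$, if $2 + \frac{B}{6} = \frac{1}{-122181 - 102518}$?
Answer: $- \frac{21973090517}{224699} \approx -97789.0$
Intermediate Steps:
$B = - \frac{2696394}{224699}$ ($B = -12 + \frac{6}{-122181 - 102518} = -12 + \frac{6}{-224699} = -12 + 6 \left(- \frac{1}{224699}\right) = -12 - \frac{6}{224699} = - \frac{2696394}{224699} \approx -12.0$)
$\left(23736 + B\right) - 121513 = \left(23736 - \frac{2696394}{224699}\right) - 121513 = \frac{5330759070}{224699} - 121513 = - \frac{21973090517}{224699}$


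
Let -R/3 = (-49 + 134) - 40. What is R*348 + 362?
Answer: -46618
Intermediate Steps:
R = -135 (R = -3*((-49 + 134) - 40) = -3*(85 - 40) = -3*45 = -135)
R*348 + 362 = -135*348 + 362 = -46980 + 362 = -46618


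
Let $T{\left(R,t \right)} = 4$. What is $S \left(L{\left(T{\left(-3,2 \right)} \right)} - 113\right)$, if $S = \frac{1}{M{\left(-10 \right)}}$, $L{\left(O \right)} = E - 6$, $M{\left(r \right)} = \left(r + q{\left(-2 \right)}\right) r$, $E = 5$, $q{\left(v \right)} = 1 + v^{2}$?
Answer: $- \frac{57}{25} \approx -2.28$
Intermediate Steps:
$M{\left(r \right)} = r \left(5 + r\right)$ ($M{\left(r \right)} = \left(r + \left(1 + \left(-2\right)^{2}\right)\right) r = \left(r + \left(1 + 4\right)\right) r = \left(r + 5\right) r = \left(5 + r\right) r = r \left(5 + r\right)$)
$L{\left(O \right)} = -1$ ($L{\left(O \right)} = 5 - 6 = -1$)
$S = \frac{1}{50}$ ($S = \frac{1}{\left(-10\right) \left(5 - 10\right)} = \frac{1}{\left(-10\right) \left(-5\right)} = \frac{1}{50} \approx 0.02$)
$S \left(L{\left(T{\left(-3,2 \right)} \right)} - 113\right) = \frac{-1 - 113}{50} = \frac{1}{50} \left(-114\right) = - \frac{57}{25}$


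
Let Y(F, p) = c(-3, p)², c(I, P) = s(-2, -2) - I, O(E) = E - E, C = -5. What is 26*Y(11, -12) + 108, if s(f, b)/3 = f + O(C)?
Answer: 342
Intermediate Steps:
O(E) = 0
s(f, b) = 3*f (s(f, b) = 3*(f + 0) = 3*f)
c(I, P) = -6 - I (c(I, P) = 3*(-2) - I = -6 - I)
Y(F, p) = 9 (Y(F, p) = (-6 - 1*(-3))² = (-6 + 3)² = (-3)² = 9)
26*Y(11, -12) + 108 = 26*9 + 108 = 234 + 108 = 342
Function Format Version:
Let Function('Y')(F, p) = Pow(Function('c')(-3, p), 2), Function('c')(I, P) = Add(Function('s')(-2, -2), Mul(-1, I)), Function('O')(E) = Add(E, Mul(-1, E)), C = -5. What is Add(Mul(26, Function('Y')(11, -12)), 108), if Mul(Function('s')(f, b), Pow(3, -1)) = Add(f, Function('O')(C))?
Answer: 342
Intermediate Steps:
Function('O')(E) = 0
Function('s')(f, b) = Mul(3, f) (Function('s')(f, b) = Mul(3, Add(f, 0)) = Mul(3, f))
Function('c')(I, P) = Add(-6, Mul(-1, I)) (Function('c')(I, P) = Add(Mul(3, -2), Mul(-1, I)) = Add(-6, Mul(-1, I)))
Function('Y')(F, p) = 9 (Function('Y')(F, p) = Pow(Add(-6, Mul(-1, -3)), 2) = Pow(Add(-6, 3), 2) = Pow(-3, 2) = 9)
Add(Mul(26, Function('Y')(11, -12)), 108) = Add(Mul(26, 9), 108) = Add(234, 108) = 342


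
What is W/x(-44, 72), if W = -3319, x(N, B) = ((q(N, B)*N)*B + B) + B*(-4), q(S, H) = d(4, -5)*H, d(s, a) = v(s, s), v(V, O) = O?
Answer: 3319/912600 ≈ 0.0036369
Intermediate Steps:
d(s, a) = s
q(S, H) = 4*H
x(N, B) = -3*B + 4*N*B² (x(N, B) = (((4*B)*N)*B + B) + B*(-4) = ((4*B*N)*B + B) - 4*B = (4*N*B² + B) - 4*B = (B + 4*N*B²) - 4*B = -3*B + 4*N*B²)
W/x(-44, 72) = -3319*1/(72*(-3 + 4*72*(-44))) = -3319*1/(72*(-3 - 12672)) = -3319/(72*(-12675)) = -3319/(-912600) = -3319*(-1/912600) = 3319/912600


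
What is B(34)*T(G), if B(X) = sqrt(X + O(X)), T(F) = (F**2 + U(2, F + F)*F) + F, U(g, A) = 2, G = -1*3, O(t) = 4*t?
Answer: 0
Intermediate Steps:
G = -3
T(F) = F**2 + 3*F (T(F) = (F**2 + 2*F) + F = F**2 + 3*F)
B(X) = sqrt(5)*sqrt(X) (B(X) = sqrt(X + 4*X) = sqrt(5*X) = sqrt(5)*sqrt(X))
B(34)*T(G) = (sqrt(5)*sqrt(34))*(-3*(3 - 3)) = sqrt(170)*(-3*0) = sqrt(170)*0 = 0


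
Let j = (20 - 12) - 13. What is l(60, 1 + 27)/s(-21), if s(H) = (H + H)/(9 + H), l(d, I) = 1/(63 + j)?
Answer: 1/203 ≈ 0.0049261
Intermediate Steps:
j = -5 (j = 8 - 13 = -5)
l(d, I) = 1/58 (l(d, I) = 1/(63 - 5) = 1/58)
s(H) = 2*H/(9 + H) (s(H) = (2*H)/(9 + H) = 2*H/(9 + H))
l(60, 1 + 27)/s(-21) = 1/(58*((2*(-21)/(9 - 21)))) = 1/(58*((2*(-21)/(-12)))) = 1/(58*((2*(-21)*(-1/12)))) = 1/(58*(7/2)) = (1/58)*(2/7) = 1/203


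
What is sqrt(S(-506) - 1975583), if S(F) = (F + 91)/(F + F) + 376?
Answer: I*sqrt(505723994457)/506 ≈ 1405.4*I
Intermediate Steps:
S(F) = 376 + (91 + F)/(2*F) (S(F) = (91 + F)/((2*F)) + 376 = (91 + F)*(1/(2*F)) + 376 = (91 + F)/(2*F) + 376 = 376 + (91 + F)/(2*F))
sqrt(S(-506) - 1975583) = sqrt((1/2)*(91 + 753*(-506))/(-506) - 1975583) = sqrt((1/2)*(-1/506)*(91 - 381018) - 1975583) = sqrt((1/2)*(-1/506)*(-380927) - 1975583) = sqrt(380927/1012 - 1975583) = sqrt(-1998909069/1012) = I*sqrt(505723994457)/506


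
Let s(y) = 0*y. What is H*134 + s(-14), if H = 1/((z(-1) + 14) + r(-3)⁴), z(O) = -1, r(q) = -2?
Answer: 134/29 ≈ 4.6207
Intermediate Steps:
s(y) = 0
H = 1/29 (H = 1/((-1 + 14) + (-2)⁴) = 1/(13 + 16) = 1/29 ≈ 0.034483)
H*134 + s(-14) = (1/29)*134 + 0 = 134/29 + 0 = 134/29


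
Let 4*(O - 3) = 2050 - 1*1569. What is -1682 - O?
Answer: -7221/4 ≈ -1805.3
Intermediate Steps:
O = 493/4 (O = 3 + (2050 - 1*1569)/4 = 3 + (2050 - 1569)/4 = 3 + (1/4)*481 = 3 + 481/4 = 493/4 ≈ 123.25)
-1682 - O = -1682 - 1*493/4 = -1682 - 493/4 = -7221/4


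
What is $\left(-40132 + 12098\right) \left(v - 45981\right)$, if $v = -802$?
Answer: $1311514622$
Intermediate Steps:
$\left(-40132 + 12098\right) \left(v - 45981\right) = \left(-40132 + 12098\right) \left(-802 - 45981\right) = \left(-28034\right) \left(-46783\right) = 1311514622$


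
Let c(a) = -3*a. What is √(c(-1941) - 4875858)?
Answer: 3*I*√541115 ≈ 2206.8*I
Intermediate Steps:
√(c(-1941) - 4875858) = √(-3*(-1941) - 4875858) = √(5823 - 4875858) = √(-4870035) = 3*I*√541115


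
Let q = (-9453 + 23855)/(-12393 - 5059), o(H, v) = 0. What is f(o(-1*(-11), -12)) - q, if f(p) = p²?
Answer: 7201/8726 ≈ 0.82524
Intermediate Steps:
q = -7201/8726 (q = 14402/(-17452) = 14402*(-1/17452) = -7201/8726 ≈ -0.82524)
f(o(-1*(-11), -12)) - q = 0² - 1*(-7201/8726) = 0 + 7201/8726 = 7201/8726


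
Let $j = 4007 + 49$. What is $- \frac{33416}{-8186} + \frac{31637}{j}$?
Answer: $\frac{197257889}{16601208} \approx 11.882$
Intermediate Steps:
$j = 4056$
$- \frac{33416}{-8186} + \frac{31637}{j} = - \frac{33416}{-8186} + \frac{31637}{4056} = \left(-33416\right) \left(- \frac{1}{8186}\right) + 31637 \cdot \frac{1}{4056} = \frac{16708}{4093} + \frac{31637}{4056} = \frac{197257889}{16601208}$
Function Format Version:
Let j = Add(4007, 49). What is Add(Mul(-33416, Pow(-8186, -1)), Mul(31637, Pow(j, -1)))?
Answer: Rational(197257889, 16601208) ≈ 11.882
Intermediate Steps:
j = 4056
Add(Mul(-33416, Pow(-8186, -1)), Mul(31637, Pow(j, -1))) = Add(Mul(-33416, Pow(-8186, -1)), Mul(31637, Pow(4056, -1))) = Add(Mul(-33416, Rational(-1, 8186)), Mul(31637, Rational(1, 4056))) = Add(Rational(16708, 4093), Rational(31637, 4056)) = Rational(197257889, 16601208)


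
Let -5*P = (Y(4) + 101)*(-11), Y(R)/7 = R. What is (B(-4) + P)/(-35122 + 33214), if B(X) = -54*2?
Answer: -293/3180 ≈ -0.092138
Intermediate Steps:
Y(R) = 7*R
P = 1419/5 (P = -(7*4 + 101)*(-11)/5 = -(28 + 101)*(-11)/5 = -129*(-11)/5 = -⅕*(-1419) = 1419/5 ≈ 283.80)
B(X) = -108
(B(-4) + P)/(-35122 + 33214) = (-108 + 1419/5)/(-35122 + 33214) = (879/5)/(-1908) = (879/5)*(-1/1908) = -293/3180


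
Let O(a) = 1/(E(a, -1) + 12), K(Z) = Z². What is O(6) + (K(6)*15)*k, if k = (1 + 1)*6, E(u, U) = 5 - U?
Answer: 116641/18 ≈ 6480.1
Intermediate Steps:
k = 12 (k = 2*6 = 12)
O(a) = 1/18 (O(a) = 1/((5 - 1*(-1)) + 12) = 1/((5 + 1) + 12) = 1/(6 + 12) = 1/18)
O(6) + (K(6)*15)*k = 1/18 + (6²*15)*12 = 1/18 + (36*15)*12 = 1/18 + 540*12 = 1/18 + 6480 = 116641/18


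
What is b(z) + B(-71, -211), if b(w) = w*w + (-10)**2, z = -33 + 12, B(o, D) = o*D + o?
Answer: 15451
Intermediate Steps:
B(o, D) = o + D*o (B(o, D) = D*o + o = o + D*o)
z = -21
b(w) = 100 + w**2 (b(w) = w**2 + 100 = 100 + w**2)
b(z) + B(-71, -211) = (100 + (-21)**2) - 71*(1 - 211) = (100 + 441) - 71*(-210) = 541 + 14910 = 15451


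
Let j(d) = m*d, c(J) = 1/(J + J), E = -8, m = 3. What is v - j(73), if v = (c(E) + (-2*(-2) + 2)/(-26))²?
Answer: -9471095/43264 ≈ -218.91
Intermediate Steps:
c(J) = 1/(2*J)
j(d) = 3*d
v = 3721/43264 (v = ((½)/(-8) + (-2*(-2) + 2)/(-26))² = ((½)*(-⅛) + (4 + 2)*(-1/26))² = (-1/16 + 6*(-1/26))² = (-1/16 - 3/13)² = (-61/208)² = 3721/43264 ≈ 0.086007)
v - j(73) = 3721/43264 - 3*73 = 3721/43264 - 1*219 = 3721/43264 - 219 = -9471095/43264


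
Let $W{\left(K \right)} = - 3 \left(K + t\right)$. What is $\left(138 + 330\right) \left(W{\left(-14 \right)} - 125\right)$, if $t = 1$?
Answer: $-40248$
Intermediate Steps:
$W{\left(K \right)} = -3 - 3 K$ ($W{\left(K \right)} = - 3 \left(K + 1\right) = - 3 \left(1 + K\right) = -3 - 3 K$)
$\left(138 + 330\right) \left(W{\left(-14 \right)} - 125\right) = \left(138 + 330\right) \left(\left(-3 - -42\right) - 125\right) = 468 \left(\left(-3 + 42\right) - 125\right) = 468 \left(39 - 125\right) = 468 \left(-86\right) = -40248$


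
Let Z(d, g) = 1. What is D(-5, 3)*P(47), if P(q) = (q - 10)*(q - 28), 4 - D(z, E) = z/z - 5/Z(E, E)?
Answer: 5624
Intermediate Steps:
D(z, E) = 8 (D(z, E) = 4 - (z/z - 5/1) = 4 - (1 - 5*1) = 4 - (1 - 5) = 4 - 1*(-4) = 4 + 4 = 8)
P(q) = (-28 + q)*(-10 + q) (P(q) = (-10 + q)*(-28 + q) = (-28 + q)*(-10 + q))
D(-5, 3)*P(47) = 8*(280 + 47**2 - 38*47) = 8*(280 + 2209 - 1786) = 8*703 = 5624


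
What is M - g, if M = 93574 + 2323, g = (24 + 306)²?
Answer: -13003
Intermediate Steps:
g = 108900 (g = 330² = 108900)
M = 95897
M - g = 95897 - 1*108900 = 95897 - 108900 = -13003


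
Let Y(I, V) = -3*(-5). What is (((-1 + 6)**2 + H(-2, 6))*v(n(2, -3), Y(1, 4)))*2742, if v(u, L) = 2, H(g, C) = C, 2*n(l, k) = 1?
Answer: 170004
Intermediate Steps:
n(l, k) = 1/2 (n(l, k) = (1/2)*1 = 1/2)
Y(I, V) = 15
(((-1 + 6)**2 + H(-2, 6))*v(n(2, -3), Y(1, 4)))*2742 = (((-1 + 6)**2 + 6)*2)*2742 = ((5**2 + 6)*2)*2742 = ((25 + 6)*2)*2742 = (31*2)*2742 = 62*2742 = 170004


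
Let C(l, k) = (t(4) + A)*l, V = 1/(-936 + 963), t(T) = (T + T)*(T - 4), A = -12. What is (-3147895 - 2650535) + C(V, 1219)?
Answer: -52185874/9 ≈ -5.7984e+6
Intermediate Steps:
t(T) = 2*T*(-4 + T) (t(T) = (2*T)*(-4 + T) = 2*T*(-4 + T))
V = 1/27 ≈ 0.037037
C(l, k) = -12*l (C(l, k) = (2*4*(-4 + 4) - 12)*l = (2*4*0 - 12)*l = (0 - 12)*l = -12*l)
(-3147895 - 2650535) + C(V, 1219) = (-3147895 - 2650535) - 12*1/27 = -5798430 - 4/9 = -52185874/9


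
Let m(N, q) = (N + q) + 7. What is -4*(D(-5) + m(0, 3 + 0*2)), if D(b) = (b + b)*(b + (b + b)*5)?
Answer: -2240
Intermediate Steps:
D(b) = 22*b² (D(b) = (2*b)*(b + (2*b)*5) = (2*b)*(b + 10*b) = (2*b)*(11*b) = 22*b²)
m(N, q) = 7 + N + q
-4*(D(-5) + m(0, 3 + 0*2)) = -4*(22*(-5)² + (7 + 0 + (3 + 0*2))) = -4*(22*25 + (7 + 0 + (3 + 0))) = -4*(550 + (7 + 0 + 3)) = -4*(550 + 10) = -4*560 = -2240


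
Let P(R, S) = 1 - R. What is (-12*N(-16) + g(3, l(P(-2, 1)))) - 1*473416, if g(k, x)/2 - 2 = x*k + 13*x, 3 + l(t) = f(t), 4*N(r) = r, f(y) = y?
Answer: -473364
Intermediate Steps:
N(r) = r/4
l(t) = -3 + t
g(k, x) = 4 + 26*x + 2*k*x (g(k, x) = 4 + 2*(x*k + 13*x) = 4 + 2*(k*x + 13*x) = 4 + 2*(13*x + k*x) = 4 + (26*x + 2*k*x) = 4 + 26*x + 2*k*x)
(-12*N(-16) + g(3, l(P(-2, 1)))) - 1*473416 = (-3*(-16) + (4 + 26*(-3 + (1 - 1*(-2))) + 2*3*(-3 + (1 - 1*(-2))))) - 1*473416 = (-12*(-4) + (4 + 26*(-3 + (1 + 2)) + 2*3*(-3 + (1 + 2)))) - 473416 = (48 + (4 + 26*(-3 + 3) + 2*3*(-3 + 3))) - 473416 = (48 + (4 + 26*0 + 2*3*0)) - 473416 = (48 + (4 + 0 + 0)) - 473416 = (48 + 4) - 473416 = 52 - 473416 = -473364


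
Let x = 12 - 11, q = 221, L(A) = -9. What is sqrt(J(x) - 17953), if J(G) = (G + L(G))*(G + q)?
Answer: I*sqrt(19729) ≈ 140.46*I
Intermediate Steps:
x = 1
J(G) = (-9 + G)*(221 + G) (J(G) = (G - 9)*(G + 221) = (-9 + G)*(221 + G))
sqrt(J(x) - 17953) = sqrt((-1989 + 1**2 + 212*1) - 17953) = sqrt((-1989 + 1 + 212) - 17953) = sqrt(-1776 - 17953) = sqrt(-19729) = I*sqrt(19729)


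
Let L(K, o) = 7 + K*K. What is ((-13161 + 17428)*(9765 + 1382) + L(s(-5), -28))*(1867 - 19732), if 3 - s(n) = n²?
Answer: -849744080100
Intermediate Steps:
s(n) = 3 - n²
L(K, o) = 7 + K²
((-13161 + 17428)*(9765 + 1382) + L(s(-5), -28))*(1867 - 19732) = ((-13161 + 17428)*(9765 + 1382) + (7 + (3 - 1*(-5)²)²))*(1867 - 19732) = (4267*11147 + (7 + (3 - 1*25)²))*(-17865) = (47564249 + (7 + (3 - 25)²))*(-17865) = (47564249 + (7 + (-22)²))*(-17865) = (47564249 + (7 + 484))*(-17865) = (47564249 + 491)*(-17865) = 47564740*(-17865) = -849744080100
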